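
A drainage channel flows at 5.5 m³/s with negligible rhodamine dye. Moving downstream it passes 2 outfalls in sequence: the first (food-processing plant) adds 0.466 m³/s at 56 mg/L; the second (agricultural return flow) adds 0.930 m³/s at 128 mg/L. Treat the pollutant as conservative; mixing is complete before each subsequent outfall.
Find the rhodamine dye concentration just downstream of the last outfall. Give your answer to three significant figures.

After outfall 1: Q = 5.500 + 0.4660 = 5.966 m³/s; C = (5.500·0 + 0.4660·56.00)/5.966 = 4.374 mg/L.
After outfall 2: Q = 5.966 + 0.9300 = 6.896 m³/s; C = (5.966·4.374 + 0.9300·128.0)/6.896 = 21.05 mg/L.

21.0 mg/L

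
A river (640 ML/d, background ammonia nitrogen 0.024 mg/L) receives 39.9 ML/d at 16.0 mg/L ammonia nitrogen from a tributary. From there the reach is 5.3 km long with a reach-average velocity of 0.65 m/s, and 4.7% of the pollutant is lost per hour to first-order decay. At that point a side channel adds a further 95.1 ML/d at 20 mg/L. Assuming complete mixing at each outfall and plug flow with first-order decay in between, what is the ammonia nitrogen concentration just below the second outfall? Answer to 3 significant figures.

3.21 mg/L

Conservation of mass: C = (640.0·0.02400 + 39.90·16.00) / 679.9 = 653.8/679.9 = 0.9616 mg/L; combined flow 679.9 ML/d.
Travel time t = 5.3·1000 / 0.65 = 8154 s = 2.265 h.
4.7%/h lost → k = −ln(1 − 0.047) = 0.04814 h⁻¹.
Applying C = C₀e^(−kt): 0.9616 × 0.8967 = 0.8622 mg/L.
At the second outfall, C = (679.9·0.8622 + 95.10·20.00) / (679.9 + 95.10) = 3.211 mg/L.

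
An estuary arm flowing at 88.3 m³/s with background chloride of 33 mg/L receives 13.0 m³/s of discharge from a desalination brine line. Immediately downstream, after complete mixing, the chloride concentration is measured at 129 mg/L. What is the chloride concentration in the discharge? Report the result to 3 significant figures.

781 mg/L

Mass balance: 88.30·33.00 + 13.00·Cₑ = 101.3·129.0
→ Cₑ = (101.3·129.0 − 88.30·33.00) / 13.00 = 781.1 mg/L.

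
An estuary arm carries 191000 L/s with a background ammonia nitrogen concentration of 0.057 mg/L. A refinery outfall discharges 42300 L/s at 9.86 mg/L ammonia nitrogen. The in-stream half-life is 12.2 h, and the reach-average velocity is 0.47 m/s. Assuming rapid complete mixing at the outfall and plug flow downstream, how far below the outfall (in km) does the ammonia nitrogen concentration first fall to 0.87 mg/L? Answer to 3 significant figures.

Flow-weighted average: C = (191000·0.05700 + 42300·9.860) / 233300 = 428000/233300 = 1.834 mg/L.
Half-life 12.2 h → k = ln 2 / 12.2 = 0.05682 h⁻¹ = 1.364 d⁻¹.
Set 1.834·exp(−k·t) = 0.87 → t = ln(1.834/0.87)/k = 47270 s = 13.13 h.
Distance = v·t = 0.47·47270 = 22220 m = 22.22 km.

22.2 km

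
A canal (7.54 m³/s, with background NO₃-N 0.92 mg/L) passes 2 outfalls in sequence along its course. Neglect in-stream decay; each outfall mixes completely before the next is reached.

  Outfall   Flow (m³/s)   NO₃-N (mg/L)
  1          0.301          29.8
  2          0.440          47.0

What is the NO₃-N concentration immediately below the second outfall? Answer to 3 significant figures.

4.42 mg/L

After outfall 1: Q = 7.540 + 0.3010 = 7.841 m³/s; C = (7.540·0.9200 + 0.3010·29.80)/7.841 = 2.029 mg/L.
After outfall 2: Q = 7.841 + 0.4400 = 8.281 m³/s; C = (7.841·2.029 + 0.4400·47.00)/8.281 = 4.418 mg/L.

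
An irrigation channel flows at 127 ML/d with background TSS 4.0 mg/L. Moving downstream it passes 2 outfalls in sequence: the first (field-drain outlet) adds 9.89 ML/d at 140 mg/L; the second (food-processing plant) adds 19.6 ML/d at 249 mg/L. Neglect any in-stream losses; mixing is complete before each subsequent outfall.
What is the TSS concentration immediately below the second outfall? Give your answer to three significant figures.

43.3 mg/L

After outfall 1: Q = 127.0 + 9.890 = 136.9 ML/d; C = (127.0·4.000 + 9.890·140.0)/136.9 = 13.83 mg/L.
After outfall 2: Q = 136.9 + 19.60 = 156.5 ML/d; C = (136.9·13.83 + 19.60·249.0)/156.5 = 43.28 mg/L.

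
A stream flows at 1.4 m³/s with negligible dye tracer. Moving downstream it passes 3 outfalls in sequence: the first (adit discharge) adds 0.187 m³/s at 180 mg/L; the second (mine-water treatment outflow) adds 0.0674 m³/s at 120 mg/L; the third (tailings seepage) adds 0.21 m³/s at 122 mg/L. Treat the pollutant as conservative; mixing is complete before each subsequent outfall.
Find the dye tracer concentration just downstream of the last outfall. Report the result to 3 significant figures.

36.1 mg/L

Below outfall 1: Q → 1.587 m³/s, C = (1.400·0 + 0.1870·180.0)/1.587 = 21.21 mg/L.
Below outfall 2: Q → 1.654 m³/s, C = (1.587·21.21 + 0.06740·120.0)/1.654 = 25.23 mg/L.
Below outfall 3: Q → 1.864 m³/s, C = (1.654·25.23 + 0.2100·122.0)/1.864 = 36.13 mg/L.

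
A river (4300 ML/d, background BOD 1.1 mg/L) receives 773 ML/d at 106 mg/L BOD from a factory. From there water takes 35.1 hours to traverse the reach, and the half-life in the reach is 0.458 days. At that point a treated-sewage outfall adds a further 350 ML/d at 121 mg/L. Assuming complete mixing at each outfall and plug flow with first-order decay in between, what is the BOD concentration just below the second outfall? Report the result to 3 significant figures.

9.56 mg/L

Flow-weighted average: C = (4300·1.100 + 773.0·106.0) / 5073 = 86670/5073 = 17.08 mg/L; combined flow 5073 ML/d.
Half-life 0.458 d → k = ln 2 / 0.458 = 1.513 d⁻¹.
After decay, C = 17.08 × e^(−kt) = 17.08 × 0.1093 = 1.868 mg/L.
Second outfall: C = (5073·1.868 + 350.0·121.0)/5423 = 9.557 mg/L.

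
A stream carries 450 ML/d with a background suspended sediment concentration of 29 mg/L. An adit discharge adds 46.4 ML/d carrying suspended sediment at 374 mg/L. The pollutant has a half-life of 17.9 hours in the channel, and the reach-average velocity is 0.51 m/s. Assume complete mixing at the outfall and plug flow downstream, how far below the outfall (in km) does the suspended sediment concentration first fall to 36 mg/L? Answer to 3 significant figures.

25.2 km

Mixed concentration C = ΣQC/ΣQ = (450.0·29.00 + 46.40·374.0) / 496.4 = 30400/496.4 = 61.25 mg/L.
Half-life 17.9 h → k = ln 2 / 17.9 = 0.03872 h⁻¹ = 0.9294 d⁻¹.
Set 61.25·exp(−k·t) = 36 → t = ln(61.25/36)/k = 49400 s = 13.72 h.
Distance = v·t = 0.51·49400 = 25200 m = 25.20 km.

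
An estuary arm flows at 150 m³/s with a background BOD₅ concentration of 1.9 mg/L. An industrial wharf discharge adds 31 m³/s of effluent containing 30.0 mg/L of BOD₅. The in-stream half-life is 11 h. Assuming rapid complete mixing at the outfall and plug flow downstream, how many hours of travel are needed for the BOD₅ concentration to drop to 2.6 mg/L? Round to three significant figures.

15.1 h

Mixed concentration C = ΣQC/ΣQ = (150.0·1.900 + 31.00·30.00) / 181.0 = 1215/181.0 = 6.713 mg/L.
Half-life 11 h → k = ln 2 / 11 = 0.06301 h⁻¹ = 1.512 d⁻¹.
6.713·exp(−k·t) = 2.6 → t = ln(6.713/2.6)/k = 54190 s = 15.05 h.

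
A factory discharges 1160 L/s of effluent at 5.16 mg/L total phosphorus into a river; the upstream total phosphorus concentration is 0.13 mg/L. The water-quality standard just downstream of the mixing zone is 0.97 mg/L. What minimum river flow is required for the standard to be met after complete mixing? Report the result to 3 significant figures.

5790 L/s

Set C_mix = 0.97: (Q·0.1300 + 1160·5.160) / (Q + 1160) = 0.97
→ Q = 1160·(5.160 − 0.97)/(0.97 − 0.1300) = 5786 L/s.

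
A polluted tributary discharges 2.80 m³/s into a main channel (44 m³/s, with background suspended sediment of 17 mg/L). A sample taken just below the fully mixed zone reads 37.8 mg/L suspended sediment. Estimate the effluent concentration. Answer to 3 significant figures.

Mass balance: 44.00·17.00 + 2.800·Cₑ = 46.80·37.80
→ Cₑ = (46.80·37.80 − 44.00·17.00) / 2.800 = 364.7 mg/L.

365 mg/L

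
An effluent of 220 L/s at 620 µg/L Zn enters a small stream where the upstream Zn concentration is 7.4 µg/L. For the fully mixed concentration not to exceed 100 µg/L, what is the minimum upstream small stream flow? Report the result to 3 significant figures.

1240 L/s

Set C_mix = 100: (Q·7.400 + 220.0·620.0) / (Q + 220.0) = 100
→ Q = 220.0·(620.0 − 100)/(100 − 7.400) = 1235 L/s.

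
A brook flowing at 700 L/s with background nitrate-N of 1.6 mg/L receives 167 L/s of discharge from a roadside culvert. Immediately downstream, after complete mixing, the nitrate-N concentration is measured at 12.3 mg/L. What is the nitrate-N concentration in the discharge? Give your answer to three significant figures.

Mass balance: 700.0·1.600 + 167.0·Cₑ = 867.0·12.30
→ Cₑ = (867.0·12.30 − 700.0·1.600) / 167.0 = 57.15 mg/L.

57.2 mg/L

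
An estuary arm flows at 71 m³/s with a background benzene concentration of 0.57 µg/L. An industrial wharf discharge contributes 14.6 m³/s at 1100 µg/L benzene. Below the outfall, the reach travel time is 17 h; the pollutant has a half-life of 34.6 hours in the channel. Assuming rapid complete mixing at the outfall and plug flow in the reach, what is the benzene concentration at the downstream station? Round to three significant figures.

After mixing, C = (71.00·0.5700 + 14.60·1100) / 85.60 = 16100/85.60 = 188.1 µg/L.
Half-life 34.6 h → k = ln 2 / 34.6 = 0.02003 h⁻¹ = 0.4808 d⁻¹.
Decay over the reach: 188.1·exp(−kt) = 188.1·0.7114 = 133.8 µg/L.

134 µg/L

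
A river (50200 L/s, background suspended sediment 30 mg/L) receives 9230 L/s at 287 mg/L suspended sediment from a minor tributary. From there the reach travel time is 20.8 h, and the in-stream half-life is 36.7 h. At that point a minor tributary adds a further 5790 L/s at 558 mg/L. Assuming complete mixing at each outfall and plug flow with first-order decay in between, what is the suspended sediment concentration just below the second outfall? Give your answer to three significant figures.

After mixing, C = (50200·30.00 + 9230·287.0) / 59430 = 4155000/59430 = 69.91 mg/L; combined flow 59430 L/s.
Half-life 36.7 h → k = ln 2 / 36.7 = 0.01889 h⁻¹ = 0.4533 d⁻¹.
Applying C = C₀e^(−kt): 69.91 × 0.6751 = 47.20 mg/L.
Second outfall: C = (59430·47.20 + 5790·558.0)/65220 = 92.55 mg/L.

92.5 mg/L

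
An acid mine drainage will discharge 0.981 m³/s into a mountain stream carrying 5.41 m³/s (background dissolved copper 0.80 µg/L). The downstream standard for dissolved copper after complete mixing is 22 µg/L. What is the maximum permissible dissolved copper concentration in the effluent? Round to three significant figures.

At the limit, (Qr·Cr + Qe·Cₑ)/(Qr + Qe) = 22:
Cₑ = (6.391·22 − 5.410·0.8000) / 0.9810 = 138.9 µg/L.

139 µg/L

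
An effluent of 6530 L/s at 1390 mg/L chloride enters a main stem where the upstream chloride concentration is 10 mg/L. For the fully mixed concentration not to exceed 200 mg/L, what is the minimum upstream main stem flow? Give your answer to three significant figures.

Set C_mix = 200: (Q·10.00 + 6530·1390) / (Q + 6530) = 200
→ Q = 6530·(1390 − 200)/(200 − 10.00) = 40900 L/s.

40900 L/s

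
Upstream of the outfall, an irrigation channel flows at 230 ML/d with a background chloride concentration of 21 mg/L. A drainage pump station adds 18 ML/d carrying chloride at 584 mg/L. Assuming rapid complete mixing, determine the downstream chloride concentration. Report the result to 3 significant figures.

61.9 mg/L

After mixing, C = (230.0·21.00 + 18.00·584.0) / 248.0 = 15340/248.0 = 61.86 mg/L.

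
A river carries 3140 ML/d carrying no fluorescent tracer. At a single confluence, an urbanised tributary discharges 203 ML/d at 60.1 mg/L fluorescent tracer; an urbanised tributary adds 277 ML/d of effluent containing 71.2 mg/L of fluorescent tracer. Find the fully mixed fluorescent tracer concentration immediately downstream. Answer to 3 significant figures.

After mixing, C = (3140·0 + 203.0·60.10 + 277.0·71.20) / 3620 = 31920/3620 = 8.818 mg/L.

8.82 mg/L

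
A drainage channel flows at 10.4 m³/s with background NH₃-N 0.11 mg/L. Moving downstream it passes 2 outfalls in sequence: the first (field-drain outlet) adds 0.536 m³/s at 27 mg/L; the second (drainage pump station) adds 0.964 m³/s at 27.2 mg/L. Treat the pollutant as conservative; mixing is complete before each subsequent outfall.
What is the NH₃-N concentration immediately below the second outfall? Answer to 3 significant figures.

Below outfall 1: Q → 10.94 m³/s, C = (10.40·0.1100 + 0.5360·27.00)/10.94 = 1.428 mg/L.
Below outfall 2: Q → 11.90 m³/s, C = (10.94·1.428 + 0.9640·27.20)/11.90 = 3.516 mg/L.

3.52 mg/L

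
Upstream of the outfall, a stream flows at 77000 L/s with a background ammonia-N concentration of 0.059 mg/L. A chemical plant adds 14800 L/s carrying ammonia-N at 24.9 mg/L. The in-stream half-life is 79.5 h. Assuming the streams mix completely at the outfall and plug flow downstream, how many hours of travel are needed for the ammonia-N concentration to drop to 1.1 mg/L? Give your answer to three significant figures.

Flow-weighted average: C = (77000·0.05900 + 14800·24.90) / 91800 = 373100/91800 = 4.064 mg/L.
Half-life 79.5 h → k = ln 2 / 79.5 = 0.008719 h⁻¹ = 0.2093 d⁻¹.
4.064·exp(−k·t) = 1.1 → t = ln(4.064/1.1)/k = 539600 s = 149.9 h.

150 h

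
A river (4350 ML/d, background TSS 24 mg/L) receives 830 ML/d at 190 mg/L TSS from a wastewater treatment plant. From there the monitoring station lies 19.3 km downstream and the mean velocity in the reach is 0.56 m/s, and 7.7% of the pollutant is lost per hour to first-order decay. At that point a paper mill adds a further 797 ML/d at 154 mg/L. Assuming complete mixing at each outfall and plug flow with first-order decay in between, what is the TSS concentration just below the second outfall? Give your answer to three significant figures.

40.9 mg/L

Flow-weighted average: C = (4350·24.00 + 830.0·190.0) / 5180 = 262100/5180 = 50.60 mg/L; combined flow 5180 ML/d.
Travel time t = 19.3·1000 / 0.56 = 34460 s = 9.573 h.
7.7%/h lost → k = −ln(1 − 0.077) = 0.08013 h⁻¹.
Decay over the reach: 50.60·exp(−kt) = 50.60·0.4644 = 23.50 mg/L.
Second outfall: C = (5180·23.50 + 797.0·154.0)/5977 = 40.90 mg/L.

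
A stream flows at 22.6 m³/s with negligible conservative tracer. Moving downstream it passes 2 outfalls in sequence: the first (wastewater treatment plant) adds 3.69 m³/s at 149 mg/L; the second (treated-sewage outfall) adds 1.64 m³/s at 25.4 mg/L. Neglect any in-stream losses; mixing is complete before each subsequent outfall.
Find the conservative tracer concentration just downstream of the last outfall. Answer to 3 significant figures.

21.2 mg/L

Outfall 1: combined Q = 26.29 m³/s; C = (22.60·0 + 3.690·149.0)/26.29 = 20.91 mg/L.
Outfall 2: combined Q = 27.93 m³/s; C = (26.29·20.91 + 1.640·25.40)/27.93 = 21.18 mg/L.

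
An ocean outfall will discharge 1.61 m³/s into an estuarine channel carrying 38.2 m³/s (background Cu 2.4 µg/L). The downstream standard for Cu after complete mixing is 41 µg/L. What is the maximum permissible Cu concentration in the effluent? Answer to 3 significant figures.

At the limit, (Qr·Cr + Qe·Cₑ)/(Qr + Qe) = 41:
Cₑ = (39.81·41 − 38.20·2.400) / 1.610 = 956.9 µg/L.

957 µg/L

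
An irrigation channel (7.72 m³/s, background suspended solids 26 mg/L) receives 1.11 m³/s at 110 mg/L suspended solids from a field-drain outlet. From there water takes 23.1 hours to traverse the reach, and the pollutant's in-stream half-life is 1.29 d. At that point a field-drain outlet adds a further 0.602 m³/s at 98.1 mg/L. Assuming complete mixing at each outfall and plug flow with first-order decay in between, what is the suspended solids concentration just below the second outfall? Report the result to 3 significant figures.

26.7 mg/L

Conservation of mass: C = (7.720·26.00 + 1.110·110.0) / 8.830 = 322.8/8.830 = 36.56 mg/L; combined flow 8.830 m³/s.
Half-life 1.29 d → k = ln 2 / 1.29 = 0.5373 d⁻¹.
First-order decay: C = 36.56·exp(−k·t) = 36.56·0.5962 = 21.80 mg/L.
Second outfall: C = (8.830·21.80 + 0.6020·98.10)/9.432 = 26.67 mg/L.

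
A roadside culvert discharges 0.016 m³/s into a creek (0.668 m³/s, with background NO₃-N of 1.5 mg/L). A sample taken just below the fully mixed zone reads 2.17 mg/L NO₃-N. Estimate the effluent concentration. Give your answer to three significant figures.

30.1 mg/L

Mass balance: 0.6680·1.500 + 0.01600·Cₑ = 0.6840·2.170
→ Cₑ = (0.6840·2.170 − 0.6680·1.500) / 0.01600 = 30.14 mg/L.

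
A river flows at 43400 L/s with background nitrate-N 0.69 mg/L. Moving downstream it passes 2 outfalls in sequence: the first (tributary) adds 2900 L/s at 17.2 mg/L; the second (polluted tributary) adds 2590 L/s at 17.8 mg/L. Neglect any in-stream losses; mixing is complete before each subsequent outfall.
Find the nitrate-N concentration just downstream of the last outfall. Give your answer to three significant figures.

After outfall 1: Q = 43400 + 2900 = 46300 L/s; C = (43400·0.6900 + 2900·17.20)/46300 = 1.724 mg/L.
After outfall 2: Q = 46300 + 2590 = 48890 L/s; C = (46300·1.724 + 2590·17.80)/48890 = 2.576 mg/L.

2.58 mg/L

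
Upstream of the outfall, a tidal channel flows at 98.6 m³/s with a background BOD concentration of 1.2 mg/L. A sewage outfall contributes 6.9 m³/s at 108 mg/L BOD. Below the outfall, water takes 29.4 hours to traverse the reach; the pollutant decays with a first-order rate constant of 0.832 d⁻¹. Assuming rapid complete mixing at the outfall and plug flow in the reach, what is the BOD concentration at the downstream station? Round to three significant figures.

2.95 mg/L

Mixed concentration C = ΣQC/ΣQ = (98.60·1.200 + 6.900·108.0) / 105.5 = 863.5/105.5 = 8.185 mg/L.
Applying C = C₀e^(−kt): 8.185 × 0.3609 = 2.954 mg/L.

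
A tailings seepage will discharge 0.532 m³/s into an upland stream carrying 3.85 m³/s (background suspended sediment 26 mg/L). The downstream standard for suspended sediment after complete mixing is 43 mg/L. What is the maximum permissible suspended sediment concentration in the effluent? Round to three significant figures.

166 mg/L

At the limit, (Qr·Cr + Qe·Cₑ)/(Qr + Qe) = 43:
Cₑ = (4.382·43 − 3.850·26.00) / 0.5320 = 166.0 mg/L.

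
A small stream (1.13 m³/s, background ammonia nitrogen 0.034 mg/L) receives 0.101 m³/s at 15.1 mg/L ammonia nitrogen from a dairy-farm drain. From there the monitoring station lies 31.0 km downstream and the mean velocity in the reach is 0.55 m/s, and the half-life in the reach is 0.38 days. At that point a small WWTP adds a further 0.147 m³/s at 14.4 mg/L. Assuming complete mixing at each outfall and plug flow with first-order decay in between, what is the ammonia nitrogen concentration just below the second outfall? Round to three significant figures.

Mass balance: C = (1.130·0.03400 + 0.1010·15.10) / 1.231 = 1.564/1.231 = 1.270 mg/L; combined flow 1.231 m³/s.
Travel time t = 31.0·1000 / 0.55 = 56360 s = 15.66 h.
Half-life 0.38 d → k = ln 2 / 0.38 = 1.824 d⁻¹.
After decay, C = 1.270 × e^(−kt) = 1.270 × 0.3042 = 0.3864 mg/L.
At the second outfall, C = (1.231·0.3864 + 0.1470·14.40) / (1.231 + 0.1470) = 1.881 mg/L.

1.88 mg/L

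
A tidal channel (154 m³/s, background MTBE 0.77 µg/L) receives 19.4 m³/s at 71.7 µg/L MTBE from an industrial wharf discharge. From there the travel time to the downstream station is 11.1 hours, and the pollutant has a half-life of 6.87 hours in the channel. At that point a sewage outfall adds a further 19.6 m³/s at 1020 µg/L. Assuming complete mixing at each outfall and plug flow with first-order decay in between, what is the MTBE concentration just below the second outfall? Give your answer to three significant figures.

Conservation of mass: C = (154.0·0.7700 + 19.40·71.70) / 173.4 = 1510/173.4 = 8.706 µg/L; combined flow 173.4 m³/s.
Half-life 6.87 h → k = ln 2 / 6.87 = 0.1009 h⁻¹ = 2.421 d⁻¹.
Applying C = C₀e^(−kt): 8.706 × 0.3263 = 2.841 µg/L.
Second outfall: C = (173.4·2.841 + 19.60·1020)/193.0 = 106.1 µg/L.

106 µg/L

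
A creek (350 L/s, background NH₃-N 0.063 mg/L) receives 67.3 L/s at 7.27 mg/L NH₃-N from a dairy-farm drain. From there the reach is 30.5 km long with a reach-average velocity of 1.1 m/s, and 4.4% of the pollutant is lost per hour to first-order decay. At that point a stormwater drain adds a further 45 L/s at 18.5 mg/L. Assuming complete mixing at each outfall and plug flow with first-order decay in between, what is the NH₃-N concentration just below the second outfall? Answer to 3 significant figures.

2.58 mg/L

Mixed concentration C = ΣQC/ΣQ = (350.0·0.06300 + 67.30·7.270) / 417.3 = 511.3/417.3 = 1.225 mg/L; combined flow 417.3 L/s.
Travel time t = 30.5·1000 / 1.1 = 27730 s = 7.702 h.
4.4%/h lost → k = −ln(1 − 0.044) = 0.04500 h⁻¹.
After decay, C = 1.225 × e^(−kt) = 1.225 × 0.7071 = 0.8664 mg/L.
Second outfall: C = (417.3·0.8664 + 45.00·18.50)/462.3 = 2.583 mg/L.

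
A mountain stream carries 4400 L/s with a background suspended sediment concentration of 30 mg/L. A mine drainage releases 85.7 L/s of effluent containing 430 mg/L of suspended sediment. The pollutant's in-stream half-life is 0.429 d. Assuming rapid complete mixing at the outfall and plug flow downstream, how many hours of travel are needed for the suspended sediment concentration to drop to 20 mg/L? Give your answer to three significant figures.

Mass balance: C = (4400·30.00 + 85.70·430.0) / 4486 = 168900/4486 = 37.64 mg/L.
Half-life 0.429 d → k = ln 2 / 0.429 = 1.616 d⁻¹.
37.64·exp(−k·t) = 20 → t = ln(37.64/20)/k = 33820 s = 9.394 h.

9.39 h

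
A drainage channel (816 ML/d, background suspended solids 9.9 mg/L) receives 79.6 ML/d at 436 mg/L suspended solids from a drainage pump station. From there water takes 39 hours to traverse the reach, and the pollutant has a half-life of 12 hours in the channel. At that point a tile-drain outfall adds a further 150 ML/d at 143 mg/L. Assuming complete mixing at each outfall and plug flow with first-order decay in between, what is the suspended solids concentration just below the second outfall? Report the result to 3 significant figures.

24.8 mg/L

Mixed concentration C = ΣQC/ΣQ = (816.0·9.900 + 79.60·436.0) / 895.6 = 42780/895.6 = 47.77 mg/L; combined flow 895.6 ML/d.
Half-life 12 h → k = ln 2 / 12 = 0.05776 h⁻¹ = 1.386 d⁻¹.
Applying C = C₀e^(−kt): 47.77 × 0.1051 = 5.021 mg/L.
At the second outfall, C = (895.6·5.021 + 150.0·143.0) / (895.6 + 150.0) = 24.82 mg/L.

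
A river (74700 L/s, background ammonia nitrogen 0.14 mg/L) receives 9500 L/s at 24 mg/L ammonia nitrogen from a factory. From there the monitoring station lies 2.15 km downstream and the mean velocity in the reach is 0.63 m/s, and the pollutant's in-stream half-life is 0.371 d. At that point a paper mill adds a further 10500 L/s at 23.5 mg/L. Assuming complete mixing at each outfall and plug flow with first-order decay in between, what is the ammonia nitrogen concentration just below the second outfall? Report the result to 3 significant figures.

4.94 mg/L

After mixing, C = (74700·0.1400 + 9500·24.00) / 84200 = 238500/84200 = 2.832 mg/L; combined flow 84200 L/s.
Travel time t = 2.15·1000 / 0.63 = 3413 s = 0.9480 h.
Half-life 0.371 d → k = ln 2 / 0.371 = 1.868 d⁻¹.
Applying C = C₀e^(−kt): 2.832 × 0.9289 = 2.631 mg/L.
Second outfall: C = (84200·2.631 + 10500·23.50)/94700 = 4.945 mg/L.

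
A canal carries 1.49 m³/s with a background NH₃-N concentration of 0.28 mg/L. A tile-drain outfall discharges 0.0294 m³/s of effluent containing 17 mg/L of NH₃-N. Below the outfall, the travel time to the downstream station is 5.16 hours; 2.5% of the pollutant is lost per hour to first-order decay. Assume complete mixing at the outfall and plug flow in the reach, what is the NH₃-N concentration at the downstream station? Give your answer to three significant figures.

0.530 mg/L

Conservation of mass: C = (1.490·0.2800 + 0.02940·17.00) / 1.519 = 0.9170/1.519 = 0.6035 mg/L.
2.5%/h lost → k = −ln(1 − 0.025) = 0.02532 h⁻¹.
Decay over the reach: 0.6035·exp(−kt) = 0.6035·0.8775 = 0.5296 mg/L.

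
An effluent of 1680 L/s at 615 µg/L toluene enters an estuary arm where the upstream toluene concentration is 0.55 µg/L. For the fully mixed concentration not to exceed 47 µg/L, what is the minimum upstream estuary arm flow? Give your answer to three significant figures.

20500 L/s

Set C_mix = 47: (Q·0.5500 + 1680·615.0) / (Q + 1680) = 47
→ Q = 1680·(615.0 − 47)/(47 − 0.5500) = 20540 L/s.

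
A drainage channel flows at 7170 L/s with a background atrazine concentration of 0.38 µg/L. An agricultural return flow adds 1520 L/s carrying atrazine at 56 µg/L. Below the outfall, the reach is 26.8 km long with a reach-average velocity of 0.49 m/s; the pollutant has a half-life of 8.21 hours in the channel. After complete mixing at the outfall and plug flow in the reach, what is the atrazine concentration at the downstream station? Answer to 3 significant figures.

Conservation of mass: C = (7170·0.3800 + 1520·56.00) / 8690 = 87840/8690 = 10.11 µg/L.
Travel time t = 26.8·1000 / 0.49 = 54690 s = 15.19 h.
Half-life 8.21 h → k = ln 2 / 8.21 = 0.08443 h⁻¹ = 2.026 d⁻¹.
After decay, C = 10.11 × e^(−kt) = 10.11 × 0.2773 = 2.803 µg/L.

2.80 µg/L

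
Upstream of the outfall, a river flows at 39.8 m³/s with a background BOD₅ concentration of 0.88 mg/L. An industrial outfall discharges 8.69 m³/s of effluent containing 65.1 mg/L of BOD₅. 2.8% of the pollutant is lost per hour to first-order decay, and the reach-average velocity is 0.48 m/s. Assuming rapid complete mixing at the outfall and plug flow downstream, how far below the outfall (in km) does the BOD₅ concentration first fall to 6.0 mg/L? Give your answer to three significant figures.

44.1 km

Conservation of mass: C = (39.80·0.8800 + 8.690·65.10) / 48.49 = 600.7/48.49 = 12.39 mg/L.
2.8%/h lost → k = −ln(1 − 0.028) = 0.02840 h⁻¹.
Set 12.39·exp(−k·t) = 6.0 → t = ln(12.39/6.0)/k = 91910 s = 25.53 h.
Distance = v·t = 0.48·91910 = 44120 m = 44.12 km.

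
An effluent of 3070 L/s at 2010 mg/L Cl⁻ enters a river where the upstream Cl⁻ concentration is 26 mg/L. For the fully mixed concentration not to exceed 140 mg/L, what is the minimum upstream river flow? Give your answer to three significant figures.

50400 L/s

Set C_mix = 140: (Q·26.00 + 3070·2010) / (Q + 3070) = 140
→ Q = 3070·(2010 − 140)/(140 − 26.00) = 50360 L/s.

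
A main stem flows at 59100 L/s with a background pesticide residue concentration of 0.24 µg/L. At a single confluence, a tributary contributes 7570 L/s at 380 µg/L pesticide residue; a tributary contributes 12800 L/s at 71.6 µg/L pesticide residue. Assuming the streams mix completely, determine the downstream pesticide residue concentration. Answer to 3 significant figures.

Flow-weighted average: C = (59100·0.2400 + 7570·380.0 + 12800·71.60) / 79470 = 3807000/79470 = 47.91 µg/L.

47.9 µg/L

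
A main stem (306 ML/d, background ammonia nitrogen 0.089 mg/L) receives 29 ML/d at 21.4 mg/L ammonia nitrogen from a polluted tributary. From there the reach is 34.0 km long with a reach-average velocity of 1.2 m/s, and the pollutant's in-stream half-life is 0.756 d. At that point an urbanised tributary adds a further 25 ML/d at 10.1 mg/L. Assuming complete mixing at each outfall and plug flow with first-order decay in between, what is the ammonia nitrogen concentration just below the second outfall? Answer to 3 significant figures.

Flow-weighted average: C = (306.0·0.08900 + 29.00·21.40) / 335.0 = 647.8/335.0 = 1.934 mg/L; combined flow 335.0 ML/d.
Travel time t = 34.0·1000 / 1.2 = 28330 s = 7.870 h.
Half-life 0.756 d → k = ln 2 / 0.756 = 0.9169 d⁻¹.
Applying C = C₀e^(−kt): 1.934 × 0.7403 = 1.432 mg/L.
Second outfall: C = (335.0·1.432 + 25.00·10.10)/360.0 = 2.034 mg/L.

2.03 mg/L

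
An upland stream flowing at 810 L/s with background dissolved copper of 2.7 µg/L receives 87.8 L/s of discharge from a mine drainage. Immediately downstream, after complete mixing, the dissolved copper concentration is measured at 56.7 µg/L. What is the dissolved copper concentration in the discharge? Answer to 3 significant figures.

555 µg/L

Mass balance: 810.0·2.700 + 87.80·Cₑ = 897.8·56.70
→ Cₑ = (897.8·56.70 − 810.0·2.700) / 87.80 = 554.9 µg/L.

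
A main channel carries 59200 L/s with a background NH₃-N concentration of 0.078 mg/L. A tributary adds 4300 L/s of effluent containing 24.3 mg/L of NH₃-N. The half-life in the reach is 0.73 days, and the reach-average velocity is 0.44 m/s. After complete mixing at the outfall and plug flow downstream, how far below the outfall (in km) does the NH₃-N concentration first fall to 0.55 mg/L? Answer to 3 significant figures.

45.6 km

After mixing, C = (59200·0.07800 + 4300·24.30) / 63500 = 109100/63500 = 1.718 mg/L.
Half-life 0.73 d → k = ln 2 / 0.73 = 0.9495 d⁻¹.
Set 1.718·exp(−k·t) = 0.55 → t = ln(1.718/0.55)/k = 103700 s = 28.79 h.
Distance = v·t = 0.44·103700 = 45610 m = 45.61 km.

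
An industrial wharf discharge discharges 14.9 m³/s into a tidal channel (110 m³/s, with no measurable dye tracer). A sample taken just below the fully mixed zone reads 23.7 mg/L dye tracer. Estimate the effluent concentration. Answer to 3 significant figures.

Mass balance: 110.0·0 + 14.90·Cₑ = 124.9·23.70
→ Cₑ = (124.9·23.70 − 110.0·0) / 14.90 = 198.7 mg/L.

199 mg/L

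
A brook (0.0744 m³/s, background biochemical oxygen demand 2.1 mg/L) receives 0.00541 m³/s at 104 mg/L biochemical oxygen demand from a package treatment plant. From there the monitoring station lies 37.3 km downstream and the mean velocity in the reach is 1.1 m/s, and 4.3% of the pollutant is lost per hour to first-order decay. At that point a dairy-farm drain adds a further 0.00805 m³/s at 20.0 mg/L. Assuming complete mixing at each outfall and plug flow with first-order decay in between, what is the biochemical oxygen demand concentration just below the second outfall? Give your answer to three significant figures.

7.24 mg/L

After mixing, C = (0.07440·2.100 + 0.005410·104.0) / 0.07981 = 0.7189/0.07981 = 9.007 mg/L; combined flow 0.07981 m³/s.
Travel time t = 37.3·1000 / 1.1 = 33910 s = 9.419 h.
4.3%/h lost → k = −ln(1 − 0.043) = 0.04395 h⁻¹.
Decay over the reach: 9.007·exp(−kt) = 9.007·0.6610 = 5.954 mg/L.
Second outfall: C = (0.07981·5.954 + 0.008050·20.00)/0.08786 = 7.241 mg/L.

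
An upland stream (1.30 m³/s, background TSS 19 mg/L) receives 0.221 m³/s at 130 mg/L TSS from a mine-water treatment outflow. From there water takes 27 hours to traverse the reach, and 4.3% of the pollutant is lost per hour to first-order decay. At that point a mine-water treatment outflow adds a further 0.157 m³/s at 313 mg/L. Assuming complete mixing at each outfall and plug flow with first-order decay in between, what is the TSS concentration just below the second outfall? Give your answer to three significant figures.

39.0 mg/L

Flow-weighted average: C = (1.300·19.00 + 0.2210·130.0) / 1.521 = 53.43/1.521 = 35.13 mg/L; combined flow 1.521 m³/s.
4.3%/h lost → k = −ln(1 − 0.043) = 0.04395 h⁻¹.
Applying C = C₀e^(−kt): 35.13 × 0.3052 = 10.72 mg/L.
At the second outfall, C = (1.521·10.72 + 0.1570·313.0) / (1.521 + 0.1570) = 39.00 mg/L.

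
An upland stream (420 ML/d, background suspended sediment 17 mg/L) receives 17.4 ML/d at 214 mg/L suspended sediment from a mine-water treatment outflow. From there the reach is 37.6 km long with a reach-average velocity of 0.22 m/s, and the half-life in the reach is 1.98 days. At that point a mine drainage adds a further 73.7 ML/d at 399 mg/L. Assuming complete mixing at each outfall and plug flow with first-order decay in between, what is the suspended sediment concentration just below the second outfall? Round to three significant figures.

Conservation of mass: C = (420.0·17.00 + 17.40·214.0) / 437.4 = 10860/437.4 = 24.84 mg/L; combined flow 437.4 ML/d.
Travel time t = 37.6·1000 / 0.22 = 170900 s = 47.47 h.
Half-life 1.98 d → k = ln 2 / 1.98 = 0.3501 d⁻¹.
First-order decay: C = 24.84·exp(−k·t) = 24.84·0.5003 = 12.43 mg/L.
Second outfall: C = (437.4·12.43 + 73.70·399.0)/511.1 = 68.17 mg/L.

68.2 mg/L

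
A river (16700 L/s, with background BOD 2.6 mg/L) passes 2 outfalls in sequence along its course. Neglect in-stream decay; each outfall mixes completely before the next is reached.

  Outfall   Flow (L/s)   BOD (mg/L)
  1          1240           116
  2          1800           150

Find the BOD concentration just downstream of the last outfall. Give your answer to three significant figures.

Below outfall 1: Q → 17940 L/s, C = (16700·2.600 + 1240·116.0)/17940 = 10.44 mg/L.
Below outfall 2: Q → 19740 L/s, C = (17940·10.44 + 1800·150.0)/19740 = 23.16 mg/L.

23.2 mg/L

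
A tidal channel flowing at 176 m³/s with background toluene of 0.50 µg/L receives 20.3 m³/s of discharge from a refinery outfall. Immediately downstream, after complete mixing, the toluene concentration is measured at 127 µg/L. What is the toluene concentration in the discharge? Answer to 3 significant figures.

Mass balance: 176.0·0.5000 + 20.30·Cₑ = 196.3·127.0
→ Cₑ = (196.3·127.0 − 176.0·0.5000) / 20.30 = 1224 µg/L.

1220 µg/L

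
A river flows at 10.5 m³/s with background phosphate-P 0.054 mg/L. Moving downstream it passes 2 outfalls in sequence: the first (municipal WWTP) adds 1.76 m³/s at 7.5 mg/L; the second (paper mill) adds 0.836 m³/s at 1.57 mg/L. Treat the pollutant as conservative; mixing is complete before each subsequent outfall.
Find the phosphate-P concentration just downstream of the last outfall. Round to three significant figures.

Outfall 1: combined Q = 12.26 m³/s; C = (10.50·0.05400 + 1.760·7.500)/12.26 = 1.123 mg/L.
Outfall 2: combined Q = 13.10 m³/s; C = (12.26·1.123 + 0.8360·1.570)/13.10 = 1.151 mg/L.

1.15 mg/L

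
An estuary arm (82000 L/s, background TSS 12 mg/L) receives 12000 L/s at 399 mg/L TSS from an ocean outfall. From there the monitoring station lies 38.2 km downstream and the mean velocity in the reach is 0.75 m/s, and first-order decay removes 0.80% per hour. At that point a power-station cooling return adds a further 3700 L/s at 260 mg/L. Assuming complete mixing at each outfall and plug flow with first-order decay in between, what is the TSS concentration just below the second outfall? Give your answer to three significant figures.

Flow-weighted average: C = (82000·12.00 + 12000·399.0) / 94000 = 5772000/94000 = 61.40 mg/L; combined flow 94000 L/s.
Travel time t = 38.2·1000 / 0.75 = 50930 s = 14.15 h.
0.80%/h lost → k = −ln(1 − 0.008) = 0.008032 h⁻¹.
First-order decay: C = 61.40·exp(−k·t) = 61.40·0.8926 = 54.81 mg/L.
At the second outfall, C = (94000·54.81 + 3700·260.0) / (94000 + 3700) = 62.58 mg/L.

62.6 mg/L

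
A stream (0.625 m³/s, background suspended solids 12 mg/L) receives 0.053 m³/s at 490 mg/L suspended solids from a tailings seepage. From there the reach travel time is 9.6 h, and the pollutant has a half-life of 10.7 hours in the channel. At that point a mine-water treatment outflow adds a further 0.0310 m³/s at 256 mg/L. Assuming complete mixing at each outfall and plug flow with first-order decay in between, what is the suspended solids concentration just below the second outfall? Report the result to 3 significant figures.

Conservation of mass: C = (0.6250·12.00 + 0.05300·490.0) / 0.6780 = 33.47/0.6780 = 49.37 mg/L; combined flow 0.6780 m³/s.
Half-life 10.7 h → k = ln 2 / 10.7 = 0.06478 h⁻¹ = 1.555 d⁻¹.
Decay over the reach: 49.37·exp(−kt) = 49.37·0.5369 = 26.51 mg/L.
Second outfall: C = (0.6780·26.51 + 0.03100·256.0)/0.7090 = 36.54 mg/L.

36.5 mg/L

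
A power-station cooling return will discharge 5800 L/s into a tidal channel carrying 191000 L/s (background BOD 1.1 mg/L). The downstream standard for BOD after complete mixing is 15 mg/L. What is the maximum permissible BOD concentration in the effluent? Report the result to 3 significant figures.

473 mg/L

At the limit, (Qr·Cr + Qe·Cₑ)/(Qr + Qe) = 15:
Cₑ = (196800·15 − 191000·1.100) / 5800 = 472.7 mg/L.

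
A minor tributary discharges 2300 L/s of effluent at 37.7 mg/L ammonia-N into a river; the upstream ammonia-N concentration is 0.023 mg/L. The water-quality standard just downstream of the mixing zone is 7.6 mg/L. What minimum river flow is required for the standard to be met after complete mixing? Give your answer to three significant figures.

Set C_mix = 7.6: (Q·0.02300 + 2300·37.70) / (Q + 2300) = 7.6
→ Q = 2300·(37.70 − 7.6)/(7.6 − 0.02300) = 9137 L/s.

9140 L/s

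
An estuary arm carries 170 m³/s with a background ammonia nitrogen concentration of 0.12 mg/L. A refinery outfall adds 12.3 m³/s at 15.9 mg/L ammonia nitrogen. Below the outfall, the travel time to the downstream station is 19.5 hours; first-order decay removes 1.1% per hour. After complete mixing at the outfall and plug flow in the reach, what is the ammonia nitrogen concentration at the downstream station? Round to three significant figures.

Mass balance: C = (170.0·0.1200 + 12.30·15.90) / 182.3 = 216.0/182.3 = 1.185 mg/L.
1.1%/h lost → k = −ln(1 − 0.011) = 0.01106 h⁻¹.
After decay, C = 1.185 × e^(−kt) = 1.185 × 0.8060 = 0.9548 mg/L.

0.955 mg/L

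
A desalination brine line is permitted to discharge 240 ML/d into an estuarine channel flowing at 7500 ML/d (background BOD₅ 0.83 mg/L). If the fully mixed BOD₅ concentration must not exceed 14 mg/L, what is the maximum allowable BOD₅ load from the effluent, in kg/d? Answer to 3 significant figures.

102000 kg/d

Mass balance at the limit: 7500·0.8300 + 240.0·Cₑ = 7740·14 → Cₑ = 425.6 mg/L.
240.0 ML/d = 2.778 m³/s. Load = 2.778 m³/s × 425.6 g/m³ × 86 400 s/d = 102100 kg/d.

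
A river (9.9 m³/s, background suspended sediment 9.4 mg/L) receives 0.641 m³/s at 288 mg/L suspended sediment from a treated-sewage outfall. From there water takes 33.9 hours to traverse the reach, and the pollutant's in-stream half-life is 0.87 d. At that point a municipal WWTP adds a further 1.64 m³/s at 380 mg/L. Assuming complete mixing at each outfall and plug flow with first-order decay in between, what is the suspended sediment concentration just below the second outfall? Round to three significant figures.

Mixed concentration C = ΣQC/ΣQ = (9.900·9.400 + 0.6410·288.0) / 10.54 = 277.7/10.54 = 26.34 mg/L; combined flow 10.54 m³/s.
Half-life 0.87 d → k = ln 2 / 0.87 = 0.7967 d⁻¹.
Decay over the reach: 26.34·exp(−kt) = 26.34·0.3245 = 8.549 mg/L.
At the second outfall, C = (10.54·8.549 + 1.640·380.0) / (10.54 + 1.640) = 58.56 mg/L.

58.6 mg/L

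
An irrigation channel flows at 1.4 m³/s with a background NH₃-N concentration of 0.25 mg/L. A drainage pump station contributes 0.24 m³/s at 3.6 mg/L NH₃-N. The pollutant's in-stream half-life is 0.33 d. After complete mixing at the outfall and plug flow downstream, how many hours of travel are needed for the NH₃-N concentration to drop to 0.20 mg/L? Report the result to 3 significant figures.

Mass balance: C = (1.400·0.2500 + 0.2400·3.600) / 1.640 = 1.214/1.640 = 0.7402 mg/L.
Half-life 0.33 d → k = ln 2 / 0.33 = 2.100 d⁻¹.
0.7402·exp(−k·t) = 0.20 → t = ln(0.7402/0.20)/k = 53830 s = 14.95 h.

15.0 h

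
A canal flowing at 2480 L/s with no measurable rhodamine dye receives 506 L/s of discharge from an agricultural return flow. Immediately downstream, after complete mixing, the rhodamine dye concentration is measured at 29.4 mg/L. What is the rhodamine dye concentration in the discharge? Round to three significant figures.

173 mg/L

Mass balance: 2480·0 + 506.0·Cₑ = 2986·29.40
→ Cₑ = (2986·29.40 − 2480·0) / 506.0 = 173.5 mg/L.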